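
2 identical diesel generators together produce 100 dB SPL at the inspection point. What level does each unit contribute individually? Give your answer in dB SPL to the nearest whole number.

97 dB SPL

For N identical incoherent sources L_total = L₁ + 10·log₁₀ N, so L₁ = 100 − 10·log₁₀(2) = 100 − 3.010.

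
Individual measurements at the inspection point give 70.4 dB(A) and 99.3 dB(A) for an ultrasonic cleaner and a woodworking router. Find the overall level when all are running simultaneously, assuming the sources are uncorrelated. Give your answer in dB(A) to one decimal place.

Incoherent sources combine by intensity addition: L_total = 10·log₁₀(Σ 10^(L_i/10)).
Σ 10^(L/10) = 10^(70.4/10) + 10^(99.3/10) = 8.522e+09.
L_total = 10·log₁₀(8.522e+09) = 99.31 dB(A).

99.3 dB(A)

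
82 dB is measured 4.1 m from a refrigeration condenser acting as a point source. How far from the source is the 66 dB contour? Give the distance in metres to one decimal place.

Point-source spreading drops the level by 20·log₁₀(r₂/r₁); inverting, r₂/r₁ = 10^(ΔL/20).
r₂ = 4.1·10^((82−66)/20) = 4.1·10^(16.0/20) = 25.87 m.

25.9 m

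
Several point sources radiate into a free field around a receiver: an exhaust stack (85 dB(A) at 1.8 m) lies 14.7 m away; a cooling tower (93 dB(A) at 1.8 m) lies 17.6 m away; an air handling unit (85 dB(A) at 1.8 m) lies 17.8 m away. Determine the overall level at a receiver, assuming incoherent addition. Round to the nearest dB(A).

Apply inverse-square spreading to bring every level to the receiver, then sum 10^(L/10).
exhaust stack: 85 − 20·log₁₀(14.7/1.8) = 85 − 18.24 = 66.76 dB(A).
cooling tower: 93 − 20·log₁₀(17.6/1.8) = 93 − 19.80 = 73.20 dB(A).
air handling unit: 85 − 20·log₁₀(17.8/1.8) = 85 − 19.90 = 65.10 dB(A).
Σ 10^(L/10) = 2.885e+07 → L_total = 10·log₁₀(2.885e+07) = 74.60 dB(A).

75 dB(A)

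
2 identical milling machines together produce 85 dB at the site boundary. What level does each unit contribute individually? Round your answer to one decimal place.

82.0 dB

Dividing the total intensity by 2 lowers the level by 10·log₁₀ 2 = 3.010 dB: L₁ = 85 − 3.010.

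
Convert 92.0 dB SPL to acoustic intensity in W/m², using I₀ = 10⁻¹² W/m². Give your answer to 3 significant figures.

0.00158 W/m²

L = 10·log₁₀(I/I₀) ⇒ I = I₀·10^(L/10) = 10⁻¹² × 10^9.20.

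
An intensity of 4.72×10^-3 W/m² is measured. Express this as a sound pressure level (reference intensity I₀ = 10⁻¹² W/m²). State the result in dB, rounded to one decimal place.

Dividing by I₀ shifts the exponent by 12: I/I₀ = 4.72×10^9.
L = 10·(0.6739 + 9) = 96.74 dB.

96.7 dB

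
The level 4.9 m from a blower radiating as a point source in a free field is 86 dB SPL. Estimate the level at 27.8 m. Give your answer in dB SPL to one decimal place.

70.9 dB SPL

Point-source attenuation: ΔL = 20·log₁₀(r₂/r₁) = 20·log₁₀(27.8/4.9) = 15.077 dB.
L₂ = 86 − 20·log₁₀(27.8/4.9) = 86 − 15.077 = 70.92 dB SPL.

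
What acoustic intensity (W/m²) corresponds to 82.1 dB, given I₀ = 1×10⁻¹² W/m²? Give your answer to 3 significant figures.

I/I₀ = 10^(82.1/10) = 1.622e+08, so I = 1.622e+08 × 10⁻¹² W/m².

0.000162 W/m²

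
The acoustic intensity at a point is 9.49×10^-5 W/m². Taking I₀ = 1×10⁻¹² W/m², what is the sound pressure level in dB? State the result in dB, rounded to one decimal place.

79.8 dB

Dividing by I₀ shifts the exponent by 12: I/I₀ = 9.49×10^7.
L = 10·(0.9773 + 7) = 79.77 dB.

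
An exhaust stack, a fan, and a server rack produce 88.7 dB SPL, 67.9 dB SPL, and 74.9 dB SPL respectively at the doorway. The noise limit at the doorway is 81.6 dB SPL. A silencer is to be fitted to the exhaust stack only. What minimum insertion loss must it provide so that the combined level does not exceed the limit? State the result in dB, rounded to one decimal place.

8.4 dB

Everything except the exhaust stack sums to 10^(67.9/10) + 10^(74.9/10) = 3.707e+07 in linear terms, 75.69 dB SPL.
To meet 81.6 dB SPL overall, the treated exhaust stack may contribute at most 10^(81.6/10) − 3.707e+07 = 1.075e+08, i.e. 80.31 dB SPL.
So the exhaust stack must be reduced from 88.7 to 80.31 dB SPL: IL = 8.39 dB.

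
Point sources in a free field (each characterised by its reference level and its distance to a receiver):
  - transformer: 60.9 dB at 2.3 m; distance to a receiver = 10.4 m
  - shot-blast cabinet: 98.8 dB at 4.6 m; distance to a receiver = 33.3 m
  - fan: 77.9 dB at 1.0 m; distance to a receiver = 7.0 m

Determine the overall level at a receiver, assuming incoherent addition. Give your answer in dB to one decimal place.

First find each source's level at the receiver (point-source: −20·log₁₀(r/r_ref)), then combine on an intensity basis.
transformer: 60.9 − 20·log₁₀(10.4/2.3) = 60.9 − 13.11 = 47.79 dB.
shot-blast cabinet: 98.8 − 20·log₁₀(33.3/4.6) = 98.8 − 17.19 = 81.61 dB.
fan: 77.9 − 20·log₁₀(7.0/1.0) = 77.9 − 16.90 = 61.00 dB.
Σ 10^(L/10) = 1.461e+08 → L_total = 10·log₁₀(1.461e+08) = 81.65 dB.

81.6 dB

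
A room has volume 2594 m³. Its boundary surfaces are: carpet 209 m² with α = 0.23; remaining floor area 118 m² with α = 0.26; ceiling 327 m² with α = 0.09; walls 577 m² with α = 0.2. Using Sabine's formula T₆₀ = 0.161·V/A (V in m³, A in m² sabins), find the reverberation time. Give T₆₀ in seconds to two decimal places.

A = Σ Sᵢαᵢ = 209·0.23 + 118·0.26 + 327·0.09 + 577·0.2 = 223.58 m².
T₆₀ = 0.161 × 2594 / 223.58 = 1.868 s.

1.87 s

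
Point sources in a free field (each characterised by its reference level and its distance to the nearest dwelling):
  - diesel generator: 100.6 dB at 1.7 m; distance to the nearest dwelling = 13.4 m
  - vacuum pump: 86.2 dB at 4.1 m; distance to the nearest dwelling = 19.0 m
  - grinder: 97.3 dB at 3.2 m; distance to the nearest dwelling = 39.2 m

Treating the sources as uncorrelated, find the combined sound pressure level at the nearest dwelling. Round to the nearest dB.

Apply inverse-square spreading to bring every level to the receiver, then sum 10^(L/10).
diesel generator: 100.6 − 20·log₁₀(13.4/1.7) = 100.6 − 17.93 = 82.67 dB.
vacuum pump: 86.2 − 20·log₁₀(19.0/4.1) = 86.2 − 13.32 = 72.88 dB.
grinder: 97.3 − 20·log₁₀(39.2/3.2) = 97.3 − 21.76 = 75.54 dB.
Σ 10^(L/10) = 2.400e+08 → L_total = 10·log₁₀(2.400e+08) = 83.80 dB.

84 dB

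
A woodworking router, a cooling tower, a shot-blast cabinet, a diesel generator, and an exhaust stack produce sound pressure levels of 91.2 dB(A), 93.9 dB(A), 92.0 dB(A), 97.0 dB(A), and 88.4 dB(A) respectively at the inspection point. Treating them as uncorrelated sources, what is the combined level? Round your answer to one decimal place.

100.4 dB(A)

Incoherent sources combine by intensity addition: L_total = 10·log₁₀(Σ 10^(L_i/10)).
Σ 10^(L/10) = 10^(91.2/10) + 10^(93.9/10) + 10^(92.0/10) + 10^(97.0/10) + 10^(88.4/10) = 1.106e+10.
L_total = 10·log₁₀(1.106e+10) = 100.44 dB(A).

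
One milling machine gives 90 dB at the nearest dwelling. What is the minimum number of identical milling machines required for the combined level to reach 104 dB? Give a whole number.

The shortfall is 104 − 90 = 14.0 dB, and N units add 10·log₁₀ N, so need 10·log₁₀ N ≥ 14.0.
N ≥ 10^(14.0/10) = 25.119, so N = 26.

26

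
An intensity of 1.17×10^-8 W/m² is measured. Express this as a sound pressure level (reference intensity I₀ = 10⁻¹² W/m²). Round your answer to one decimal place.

I/I₀ = 1.17×10^-8/10⁻¹² = 1.17×10^4, and L = 10·log₁₀(I/I₀).
L = 10·(0.0682 + 4) = 40.68 dB.

40.7 dB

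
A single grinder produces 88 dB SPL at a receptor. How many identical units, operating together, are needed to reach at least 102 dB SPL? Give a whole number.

26

Need L₁ + 10·log₁₀ N ≥ 102, i.e. log₁₀ N ≥ 1.40.
N ≥ 10^(14.0/10) = 25.119, so N = 26.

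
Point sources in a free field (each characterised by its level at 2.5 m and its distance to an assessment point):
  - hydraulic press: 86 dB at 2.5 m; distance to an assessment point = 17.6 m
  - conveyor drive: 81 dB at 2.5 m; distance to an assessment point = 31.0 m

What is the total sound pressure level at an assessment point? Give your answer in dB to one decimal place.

Apply inverse-square spreading to bring every level to the receiver, then sum 10^(L/10).
hydraulic press: 86 − 20·log₁₀(17.6/2.5) = 86 − 16.95 = 69.05 dB.
conveyor drive: 81 − 20·log₁₀(31.0/2.5) = 81 − 21.87 = 59.13 dB.
Σ 10^(L/10) = 8.851e+06 → L_total = 10·log₁₀(8.851e+06) = 69.47 dB.

69.5 dB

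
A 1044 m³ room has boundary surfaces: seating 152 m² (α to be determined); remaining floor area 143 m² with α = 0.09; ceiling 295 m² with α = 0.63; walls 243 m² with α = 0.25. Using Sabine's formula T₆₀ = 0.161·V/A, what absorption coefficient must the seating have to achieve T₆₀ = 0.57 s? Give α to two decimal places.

0.23

From T₆₀ = 0.161·V/A, the target T₆₀ = 0.57 s needs A = 0.161·1044/0.57 = 294.88 m².
Absorption from the other surfaces = 143·0.09 + 295·0.63 + 243·0.25 = 259.47 m², so the seating must supply 35.41 m² over 152 m².
α = 35.41/152 = 0.233.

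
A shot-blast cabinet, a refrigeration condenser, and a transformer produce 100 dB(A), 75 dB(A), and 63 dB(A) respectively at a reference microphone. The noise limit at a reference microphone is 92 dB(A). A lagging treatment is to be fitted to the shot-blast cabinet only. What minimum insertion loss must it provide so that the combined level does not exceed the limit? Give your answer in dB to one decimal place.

The untreated sources together contribute 10^(75/10) + 10^(63/10) = 3.362e+07, i.e. 75.27 dB(A).
To meet 92 dB(A) overall, the treated shot-blast cabinet may contribute at most 10^(92/10) − 3.362e+07 = 1.551e+09, i.e. 91.91 dB(A).
Required insertion loss = 100 − 91.91 = 8.09 dB.

8.1 dB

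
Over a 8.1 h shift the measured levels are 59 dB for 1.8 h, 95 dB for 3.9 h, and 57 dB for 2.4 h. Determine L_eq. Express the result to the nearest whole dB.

Weight each interval's intensity by its duration and average over T = 8.1 h:
Σ tᵢ·10^(Lᵢ/10) = 1.8·10^(59/10) + 3.9·10^(95/10) + 2.4·10^(57/10) = 1.234e+10.
L_eq = 10·log₁₀(1.234e+10/8.1) = 91.83 dB.

92 dB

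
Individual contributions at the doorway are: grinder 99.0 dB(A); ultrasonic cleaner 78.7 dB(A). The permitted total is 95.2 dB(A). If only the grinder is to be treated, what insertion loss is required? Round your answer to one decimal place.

3.9 dB

The untreated sources together contribute 10^(78.7/10) = 7.413e+07, i.e. 78.70 dB(A).
To meet 95.2 dB(A) overall, the treated grinder may contribute at most 10^(95.2/10) − 7.413e+07 = 3.237e+09, i.e. 95.10 dB(A).
Required insertion loss = 99.0 − 95.10 = 3.90 dB.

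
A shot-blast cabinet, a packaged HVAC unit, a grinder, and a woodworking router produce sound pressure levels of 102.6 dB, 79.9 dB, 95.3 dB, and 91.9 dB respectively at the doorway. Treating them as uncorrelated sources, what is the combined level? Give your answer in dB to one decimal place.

103.7 dB

For uncorrelated sources the intensities add, so convert each level to linear form, sum, and take 10·log₁₀ of the total.
Σ 10^(L/10) = 10^(102.6/10) + 10^(79.9/10) + 10^(95.3/10) + 10^(91.9/10) = 2.323e+10.
L_total = 10·log₁₀(2.323e+10) = 103.66 dB.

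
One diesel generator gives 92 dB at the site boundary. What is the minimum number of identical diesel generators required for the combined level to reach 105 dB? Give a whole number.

The shortfall is 105 − 92 = 13.0 dB, and N units add 10·log₁₀ N, so need 10·log₁₀ N ≥ 13.0.
N ≥ 10^(13.0/10) = 19.953, so N = 20.

20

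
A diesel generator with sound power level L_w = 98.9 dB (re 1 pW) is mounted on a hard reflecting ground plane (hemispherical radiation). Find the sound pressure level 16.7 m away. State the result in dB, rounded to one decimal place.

L_p = L_w − 10·log₁₀(2π·r²) with r = 16.7 m.
2π·r² = 1752 m², 10·log₁₀ of that is 32.436 dB.
L_p = 98.9 − 32.436 = 66.46 dB.

66.5 dB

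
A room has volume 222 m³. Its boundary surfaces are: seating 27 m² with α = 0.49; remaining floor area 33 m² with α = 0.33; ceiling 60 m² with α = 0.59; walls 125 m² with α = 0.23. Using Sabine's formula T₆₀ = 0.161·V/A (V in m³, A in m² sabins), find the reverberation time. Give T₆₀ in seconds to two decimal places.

Summing Sᵢαᵢ: 27·0.49 + 33·0.33 + 60·0.59 + 125·0.23 = 88.27 m².
T₆₀ = 0.161·V/A = 0.161·222/88.27 = 0.405 s.

0.40 s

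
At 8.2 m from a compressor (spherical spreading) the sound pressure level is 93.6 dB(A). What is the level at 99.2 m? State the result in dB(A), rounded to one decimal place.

71.9 dB(A)

Spherical spreading from a point source gives a 20·log₁₀(r₂/r₁) drop.
L₂ = 93.6 − 20·log₁₀(99.2/8.2) = 93.6 − 21.654 = 71.95 dB(A).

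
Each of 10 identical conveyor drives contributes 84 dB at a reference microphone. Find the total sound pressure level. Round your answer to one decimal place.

With 10 equal, uncorrelated contributions the intensity is 10× that of one unit, giving a rise of 10·log₁₀ 10.
L_total = 84 + 10·log₁₀(10) = 84 + 10.000 = 94.00 dB.

94.0 dB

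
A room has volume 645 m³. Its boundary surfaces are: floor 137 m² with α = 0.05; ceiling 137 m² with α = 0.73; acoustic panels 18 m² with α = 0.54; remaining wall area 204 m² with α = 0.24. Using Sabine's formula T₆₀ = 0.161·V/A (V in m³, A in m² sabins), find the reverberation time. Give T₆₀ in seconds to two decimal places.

0.63 s

Total absorption A = 137·0.05 + 137·0.73 + 18·0.54 + 204·0.24 = 165.54 m² sabins.
T₆₀ = 0.161·V/A = 0.161·645/165.54 = 0.627 s.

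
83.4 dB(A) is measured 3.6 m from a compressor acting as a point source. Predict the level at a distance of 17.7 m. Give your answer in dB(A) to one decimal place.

69.6 dB(A)

Point-source attenuation: ΔL = 20·log₁₀(r₂/r₁) = 20·log₁₀(17.7/3.6) = 13.833 dB.
L₂ = 83.4 − 20·log₁₀(17.7/3.6) = 83.4 − 13.833 = 69.57 dB(A).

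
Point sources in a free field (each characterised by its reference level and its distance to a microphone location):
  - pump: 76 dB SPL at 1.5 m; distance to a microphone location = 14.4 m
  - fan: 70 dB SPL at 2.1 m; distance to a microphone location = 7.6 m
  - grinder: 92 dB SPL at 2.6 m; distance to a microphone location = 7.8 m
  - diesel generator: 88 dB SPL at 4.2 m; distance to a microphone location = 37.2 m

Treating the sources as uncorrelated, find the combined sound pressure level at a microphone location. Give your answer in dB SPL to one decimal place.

82.7 dB SPL

First find each source's level at the receiver (point-source: −20·log₁₀(r/r_ref)), then combine on an intensity basis.
pump: 76 − 20·log₁₀(14.4/1.5) = 76 − 19.65 = 56.35 dB SPL.
fan: 70 − 20·log₁₀(7.6/2.1) = 70 − 11.17 = 58.83 dB SPL.
grinder: 92 − 20·log₁₀(7.8/2.6) = 92 − 9.54 = 82.46 dB SPL.
diesel generator: 88 − 20·log₁₀(37.2/4.2) = 88 − 18.95 = 69.05 dB SPL.
Σ 10^(L/10) = 1.853e+08 → L_total = 10·log₁₀(1.853e+08) = 82.68 dB SPL.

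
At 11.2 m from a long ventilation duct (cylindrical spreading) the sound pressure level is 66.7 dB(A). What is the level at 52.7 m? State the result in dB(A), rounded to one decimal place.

For a line source, L₂ = L₁ − 10·log₁₀(r₂/r₁).
L₂ = 66.7 − 10·log₁₀(52.7/11.2) = 66.7 − 6.726 = 59.97 dB(A).

60.0 dB(A)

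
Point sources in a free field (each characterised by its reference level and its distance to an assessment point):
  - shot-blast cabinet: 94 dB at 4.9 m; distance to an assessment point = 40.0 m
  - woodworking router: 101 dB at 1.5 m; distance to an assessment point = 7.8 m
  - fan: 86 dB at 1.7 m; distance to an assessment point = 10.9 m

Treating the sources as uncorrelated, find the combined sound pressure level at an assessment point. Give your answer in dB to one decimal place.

Propagate each source to the receiver with L = L_ref − 20·log₁₀(r/r_ref), then add intensities.
shot-blast cabinet: 94 − 20·log₁₀(40.0/4.9) = 94 − 18.24 = 75.76 dB.
woodworking router: 101 − 20·log₁₀(7.8/1.5) = 101 − 14.32 = 86.68 dB.
fan: 86 − 20·log₁₀(10.9/1.7) = 86 − 16.14 = 69.86 dB.
Σ 10^(L/10) = 5.130e+08 → L_total = 10·log₁₀(5.130e+08) = 87.10 dB.

87.1 dB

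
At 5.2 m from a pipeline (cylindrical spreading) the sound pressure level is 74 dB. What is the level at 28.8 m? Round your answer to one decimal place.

66.6 dB

For a line source, L₂ = L₁ − 10·log₁₀(r₂/r₁).
L₂ = 74 − 10·log₁₀(28.8/5.2) = 74 − 7.434 = 66.57 dB.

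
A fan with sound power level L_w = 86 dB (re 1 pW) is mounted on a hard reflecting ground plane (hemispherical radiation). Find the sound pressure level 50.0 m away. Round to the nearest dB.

The power spreads over a hemisphere of area 2π·r², so L_p = L_w − 10·log₁₀(2π·r²).
2π·r² = 1.571e+04 m², 10·log₁₀ of that is 41.961 dB.
L_p = 86 − 41.961 = 44.04 dB.

44 dB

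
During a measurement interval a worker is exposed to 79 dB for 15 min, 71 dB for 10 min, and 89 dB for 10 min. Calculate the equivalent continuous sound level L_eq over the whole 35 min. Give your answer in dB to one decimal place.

L_eq = 10·log₁₀[(1/T)·Σ tᵢ·10^(Lᵢ/10)] with T = 35 min.
Σ tᵢ·10^(Lᵢ/10) = 15·10^(79/10) + 10·10^(71/10) + 10·10^(89/10) = 9.261e+09.
L_eq = 10·log₁₀(9.261e+09/35) = 84.23 dB.

84.2 dB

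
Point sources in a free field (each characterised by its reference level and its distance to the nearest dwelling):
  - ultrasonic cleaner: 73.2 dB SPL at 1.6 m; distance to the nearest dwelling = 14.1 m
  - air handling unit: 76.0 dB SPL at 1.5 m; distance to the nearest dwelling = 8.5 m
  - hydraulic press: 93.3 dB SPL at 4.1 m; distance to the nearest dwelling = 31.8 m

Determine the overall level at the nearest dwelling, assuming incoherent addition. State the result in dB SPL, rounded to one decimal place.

First find each source's level at the receiver (point-source: −20·log₁₀(r/r_ref)), then combine on an intensity basis.
ultrasonic cleaner: 73.2 − 20·log₁₀(14.1/1.6) = 73.2 − 18.90 = 54.30 dB SPL.
air handling unit: 76.0 − 20·log₁₀(8.5/1.5) = 76.0 − 15.07 = 60.93 dB SPL.
hydraulic press: 93.3 − 20·log₁₀(31.8/4.1) = 93.3 − 17.79 = 75.51 dB SPL.
Σ 10^(L/10) = 3.705e+07 → L_total = 10·log₁₀(3.705e+07) = 75.69 dB SPL.

75.7 dB SPL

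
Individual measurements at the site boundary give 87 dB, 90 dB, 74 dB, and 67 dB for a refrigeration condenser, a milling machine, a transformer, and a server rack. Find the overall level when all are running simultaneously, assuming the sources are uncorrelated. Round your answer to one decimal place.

91.9 dB

Incoherent sources combine by intensity addition: L_total = 10·log₁₀(Σ 10^(L_i/10)).
Σ 10^(L/10) = 10^(87/10) + 10^(90/10) + 10^(74/10) + 10^(67/10) = 1.531e+09.
L_total = 10·log₁₀(1.531e+09) = 91.85 dB.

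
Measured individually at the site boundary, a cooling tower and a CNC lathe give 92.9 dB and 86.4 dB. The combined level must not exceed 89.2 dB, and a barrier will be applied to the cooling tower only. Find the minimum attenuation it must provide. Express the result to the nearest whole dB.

7 dB

Everything except the cooling tower sums to 10^(86.4/10) = 4.365e+08 in linear terms, 86.40 dB.
To meet 89.2 dB overall, the treated cooling tower may contribute at most 10^(89.2/10) − 4.365e+08 = 3.952e+08, i.e. 85.97 dB.
So the cooling tower must be reduced from 92.9 to 85.97 dB: IL = 6.93 dB.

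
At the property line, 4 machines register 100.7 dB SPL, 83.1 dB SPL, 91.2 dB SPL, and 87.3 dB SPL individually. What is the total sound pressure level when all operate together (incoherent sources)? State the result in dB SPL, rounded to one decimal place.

Incoherent sources combine by intensity addition: L_total = 10·log₁₀(Σ 10^(L_i/10)).
Σ 10^(L/10) = 10^(100.7/10) + 10^(83.1/10) + 10^(91.2/10) + 10^(87.3/10) = 1.381e+10.
L_total = 10·log₁₀(1.381e+10) = 101.40 dB SPL.

101.4 dB SPL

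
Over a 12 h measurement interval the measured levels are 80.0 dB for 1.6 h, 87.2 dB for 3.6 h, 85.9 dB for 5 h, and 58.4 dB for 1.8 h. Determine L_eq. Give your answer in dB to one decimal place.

L_eq = 10·log₁₀[(1/T)·Σ tᵢ·10^(Lᵢ/10)] with T = 12 h.
Σ tᵢ·10^(Lᵢ/10) = 1.6·10^(80.0/10) + 3.6·10^(87.2/10) + 5·10^(85.9/10) + 1.8·10^(58.4/10) = 3.996e+09.
L_eq = 10·log₁₀(3.996e+09/12) = 85.22 dB.

85.2 dB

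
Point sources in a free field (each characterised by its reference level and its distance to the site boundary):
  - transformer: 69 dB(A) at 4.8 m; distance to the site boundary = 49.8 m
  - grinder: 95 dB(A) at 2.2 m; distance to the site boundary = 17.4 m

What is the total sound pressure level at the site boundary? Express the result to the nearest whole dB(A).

77 dB(A)

Apply inverse-square spreading to bring every level to the receiver, then sum 10^(L/10).
transformer: 69 − 20·log₁₀(49.8/4.8) = 69 − 20.32 = 48.68 dB(A).
grinder: 95 − 20·log₁₀(17.4/2.2) = 95 − 17.96 = 77.04 dB(A).
Σ 10^(L/10) = 5.063e+07 → L_total = 10·log₁₀(5.063e+07) = 77.04 dB(A).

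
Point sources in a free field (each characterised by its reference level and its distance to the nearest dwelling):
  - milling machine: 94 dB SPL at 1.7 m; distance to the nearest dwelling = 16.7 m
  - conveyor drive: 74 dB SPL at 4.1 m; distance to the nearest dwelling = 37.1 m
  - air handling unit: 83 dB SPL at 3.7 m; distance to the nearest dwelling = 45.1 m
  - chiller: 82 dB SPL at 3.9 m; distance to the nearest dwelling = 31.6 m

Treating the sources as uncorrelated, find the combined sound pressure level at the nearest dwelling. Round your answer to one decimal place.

74.8 dB SPL

Propagate each source to the receiver with L = L_ref − 20·log₁₀(r/r_ref), then add intensities.
milling machine: 94 − 20·log₁₀(16.7/1.7) = 94 − 19.85 = 74.15 dB SPL.
conveyor drive: 74 − 20·log₁₀(37.1/4.1) = 74 − 19.13 = 54.87 dB SPL.
air handling unit: 83 − 20·log₁₀(45.1/3.7) = 83 − 21.72 = 61.28 dB SPL.
chiller: 82 − 20·log₁₀(31.6/3.9) = 82 − 18.17 = 63.83 dB SPL.
Σ 10^(L/10) = 3.009e+07 → L_total = 10·log₁₀(3.009e+07) = 74.78 dB SPL.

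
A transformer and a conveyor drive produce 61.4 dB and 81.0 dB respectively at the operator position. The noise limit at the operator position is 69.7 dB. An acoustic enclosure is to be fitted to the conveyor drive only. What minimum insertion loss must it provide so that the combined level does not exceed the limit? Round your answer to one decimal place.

Everything except the conveyor drive sums to 10^(61.4/10) = 1.380e+06 in linear terms, 61.40 dB.
The limit corresponds to 10^(69.7/10) = 9.333e+06; subtracting the fixed part leaves 7.952e+06 for the conveyor drive, i.e. 69.00 dB.
So the conveyor drive must be reduced from 81.0 to 69.00 dB: IL = 12.00 dB.

12.0 dB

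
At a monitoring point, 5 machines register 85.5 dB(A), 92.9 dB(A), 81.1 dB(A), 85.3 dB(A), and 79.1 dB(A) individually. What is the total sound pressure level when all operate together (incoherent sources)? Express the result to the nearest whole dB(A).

Incoherent sources combine by intensity addition: L_total = 10·log₁₀(Σ 10^(L_i/10)).
Σ 10^(L/10) = 10^(85.5/10) + 10^(92.9/10) + 10^(81.1/10) + 10^(85.3/10) + 10^(79.1/10) = 2.854e+09.
L_total = 10·log₁₀(2.854e+09) = 94.55 dB(A).

95 dB(A)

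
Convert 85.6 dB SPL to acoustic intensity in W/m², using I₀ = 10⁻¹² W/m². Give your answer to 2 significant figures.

I = I₀·10^(L/10) = 10⁻¹² × 10^(85.6/10) = 10^(-3.440).

0.00036 W/m²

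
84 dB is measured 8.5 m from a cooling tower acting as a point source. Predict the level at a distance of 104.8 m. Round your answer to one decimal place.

62.2 dB

Spherical spreading from a point source gives a 20·log₁₀(r₂/r₁) drop.
L₂ = 84 − 20·log₁₀(104.8/8.5) = 84 − 21.819 = 62.18 dB.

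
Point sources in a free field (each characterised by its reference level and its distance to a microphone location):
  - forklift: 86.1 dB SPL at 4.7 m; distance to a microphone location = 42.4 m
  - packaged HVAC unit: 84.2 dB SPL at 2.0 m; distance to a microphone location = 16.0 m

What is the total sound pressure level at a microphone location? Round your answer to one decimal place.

69.6 dB SPL

Propagate each source to the receiver with L = L_ref − 20·log₁₀(r/r_ref), then add intensities.
forklift: 86.1 − 20·log₁₀(42.4/4.7) = 86.1 − 19.11 = 66.99 dB SPL.
packaged HVAC unit: 84.2 − 20·log₁₀(16.0/2.0) = 84.2 − 18.06 = 66.14 dB SPL.
Σ 10^(L/10) = 9.115e+06 → L_total = 10·log₁₀(9.115e+06) = 69.60 dB SPL.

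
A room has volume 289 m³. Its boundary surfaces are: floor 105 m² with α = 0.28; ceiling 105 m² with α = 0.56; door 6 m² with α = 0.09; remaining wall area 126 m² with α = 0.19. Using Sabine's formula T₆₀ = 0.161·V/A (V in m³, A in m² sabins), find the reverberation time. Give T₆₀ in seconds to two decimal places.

0.41 s

Total absorption A = 105·0.28 + 105·0.56 + 6·0.09 + 126·0.19 = 112.68 m² sabins.
T₆₀ = 0.161 × 289 / 112.68 = 0.413 s.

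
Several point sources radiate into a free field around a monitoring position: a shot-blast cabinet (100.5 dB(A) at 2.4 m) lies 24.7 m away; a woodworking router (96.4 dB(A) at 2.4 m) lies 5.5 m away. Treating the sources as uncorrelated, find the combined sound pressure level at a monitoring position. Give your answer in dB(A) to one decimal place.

First find each source's level at the receiver (point-source: −20·log₁₀(r/r_ref)), then combine on an intensity basis.
shot-blast cabinet: 100.5 − 20·log₁₀(24.7/2.4) = 100.5 − 20.25 = 80.25 dB(A).
woodworking router: 96.4 − 20·log₁₀(5.5/2.4) = 96.4 − 7.20 = 89.20 dB(A).
Σ 10^(L/10) = 9.371e+08 → L_total = 10·log₁₀(9.371e+08) = 89.72 dB(A).

89.7 dB(A)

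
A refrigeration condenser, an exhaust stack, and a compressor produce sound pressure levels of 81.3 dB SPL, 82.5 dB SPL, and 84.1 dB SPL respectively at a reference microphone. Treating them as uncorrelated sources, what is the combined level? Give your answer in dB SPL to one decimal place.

For uncorrelated sources the intensities add, so convert each level to linear form, sum, and take 10·log₁₀ of the total.
Σ 10^(L/10) = 10^(81.3/10) + 10^(82.5/10) + 10^(84.1/10) = 5.698e+08.
L_total = 10·log₁₀(5.698e+08) = 87.56 dB SPL.

87.6 dB SPL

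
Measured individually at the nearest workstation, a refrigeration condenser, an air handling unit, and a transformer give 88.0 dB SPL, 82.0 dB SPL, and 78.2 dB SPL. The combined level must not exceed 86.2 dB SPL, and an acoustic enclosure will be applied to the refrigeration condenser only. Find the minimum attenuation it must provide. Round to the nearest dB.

5 dB

Everything except the refrigeration condenser sums to 10^(82.0/10) + 10^(78.2/10) = 2.246e+08 in linear terms, 83.51 dB SPL.
To meet 86.2 dB SPL overall, the treated refrigeration condenser may contribute at most 10^(86.2/10) − 2.246e+08 = 1.923e+08, i.e. 82.84 dB SPL.
So the refrigeration condenser must be reduced from 88.0 to 82.84 dB SPL: IL = 5.16 dB.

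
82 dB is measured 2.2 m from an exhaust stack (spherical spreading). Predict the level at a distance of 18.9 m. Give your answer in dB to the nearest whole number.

Spherical spreading from a point source gives a 20·log₁₀(r₂/r₁) drop.
L₂ = 82 − 20·log₁₀(18.9/2.2) = 82 − 18.681 = 63.32 dB.

63 dB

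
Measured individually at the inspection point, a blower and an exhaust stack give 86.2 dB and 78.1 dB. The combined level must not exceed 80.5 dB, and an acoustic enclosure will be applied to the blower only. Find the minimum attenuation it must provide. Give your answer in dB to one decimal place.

9.4 dB

The untreated sources together contribute 10^(78.1/10) = 6.457e+07, i.e. 78.10 dB.
The limit corresponds to 10^(80.5/10) = 1.122e+08; subtracting the fixed part leaves 4.764e+07 for the blower, i.e. 76.78 dB.
So the blower must be reduced from 86.2 to 76.78 dB: IL = 9.42 dB.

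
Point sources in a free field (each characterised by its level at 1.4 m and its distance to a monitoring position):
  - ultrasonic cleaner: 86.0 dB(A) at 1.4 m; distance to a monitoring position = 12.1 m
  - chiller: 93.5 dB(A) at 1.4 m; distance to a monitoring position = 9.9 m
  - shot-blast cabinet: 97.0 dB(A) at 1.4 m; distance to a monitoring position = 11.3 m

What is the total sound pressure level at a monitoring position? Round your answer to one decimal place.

Apply inverse-square spreading to bring every level to the receiver, then sum 10^(L/10).
ultrasonic cleaner: 86.0 − 20·log₁₀(12.1/1.4) = 86.0 − 18.73 = 67.27 dB(A).
chiller: 93.5 − 20·log₁₀(9.9/1.4) = 93.5 − 16.99 = 76.51 dB(A).
shot-blast cabinet: 97.0 − 20·log₁₀(11.3/1.4) = 97.0 − 18.14 = 78.86 dB(A).
Σ 10^(L/10) = 1.270e+08 → L_total = 10·log₁₀(1.270e+08) = 81.04 dB(A).

81.0 dB(A)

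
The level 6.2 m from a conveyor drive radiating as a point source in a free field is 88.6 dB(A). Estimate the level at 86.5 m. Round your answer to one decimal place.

65.7 dB(A)

Spherical spreading from a point source gives a 20·log₁₀(r₂/r₁) drop.
L₂ = 88.6 − 20·log₁₀(86.5/6.2) = 88.6 − 22.892 = 65.71 dB(A).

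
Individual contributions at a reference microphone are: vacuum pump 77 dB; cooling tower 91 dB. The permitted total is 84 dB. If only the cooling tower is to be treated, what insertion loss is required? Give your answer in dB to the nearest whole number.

8 dB

Fixed contribution from the other source: Σ 10^(L/10) = 10^(77/10) = 5.012e+07 (77.00 dB).
To meet 84 dB overall, the treated cooling tower may contribute at most 10^(84/10) − 5.012e+07 = 2.011e+08, i.e. 83.03 dB.
So the cooling tower must be reduced from 91 to 83.03 dB: IL = 7.97 dB.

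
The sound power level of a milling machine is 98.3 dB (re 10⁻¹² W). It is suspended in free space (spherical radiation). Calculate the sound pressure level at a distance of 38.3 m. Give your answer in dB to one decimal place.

L_p = L_w − 10·log₁₀(4π·r²) with r = 38.3 m.
4π·r² = 1.843e+04 m², 10·log₁₀ of that is 42.656 dB.
L_p = 98.3 − 42.656 = 55.64 dB.

55.6 dB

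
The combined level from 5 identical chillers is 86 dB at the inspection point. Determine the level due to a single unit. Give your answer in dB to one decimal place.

79.0 dB

5 equal contributions raise the level by 10·log₁₀ 5 = 6.990 dB, so each unit alone gives 86 − 6.990.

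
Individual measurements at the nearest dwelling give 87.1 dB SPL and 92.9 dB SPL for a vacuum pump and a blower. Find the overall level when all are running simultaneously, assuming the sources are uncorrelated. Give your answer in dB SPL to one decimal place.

For uncorrelated sources the intensities add, so convert each level to linear form, sum, and take 10·log₁₀ of the total.
Σ 10^(L/10) = 10^(87.1/10) + 10^(92.9/10) = 2.463e+09.
L_total = 10·log₁₀(2.463e+09) = 93.91 dB SPL.

93.9 dB SPL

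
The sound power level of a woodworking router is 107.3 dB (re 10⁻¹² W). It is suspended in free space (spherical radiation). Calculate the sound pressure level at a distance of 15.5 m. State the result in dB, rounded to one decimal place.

72.5 dB

Free-field spherical radiation: L_p = L_w − 10·log₁₀(4π·r²), r = 15.5 m.
4π·r² = 3019 m², 10·log₁₀ of that is 34.799 dB.
L_p = 107.3 − 34.799 = 72.50 dB.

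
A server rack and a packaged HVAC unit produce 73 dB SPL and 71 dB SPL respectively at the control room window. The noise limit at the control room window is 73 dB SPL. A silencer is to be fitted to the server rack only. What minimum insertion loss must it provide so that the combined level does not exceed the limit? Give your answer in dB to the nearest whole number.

Fixed contribution from the other source: Σ 10^(L/10) = 10^(71/10) = 1.259e+07 (71.00 dB SPL).
To meet 73 dB SPL overall, the treated server rack may contribute at most 10^(73/10) − 1.259e+07 = 7.363e+06, i.e. 68.67 dB SPL.
Required insertion loss = 73 − 68.67 = 4.33 dB.

4 dB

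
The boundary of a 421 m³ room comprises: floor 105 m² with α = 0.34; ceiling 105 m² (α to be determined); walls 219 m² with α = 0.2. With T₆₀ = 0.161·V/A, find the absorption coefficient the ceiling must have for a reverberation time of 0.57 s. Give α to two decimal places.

Required total absorption A = 0.161·421/0.57 = 118.91 m².
Absorption from the other surfaces = 105·0.34 + 219·0.2 = 79.50 m², so the ceiling must supply 39.41 m² over 105 m².
α = 39.41/105 = 0.375.

0.38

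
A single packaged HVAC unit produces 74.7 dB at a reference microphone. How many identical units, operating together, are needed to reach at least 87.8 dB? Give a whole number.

The shortfall is 87.8 − 74.7 = 13.1 dB, and N units add 10·log₁₀ N, so need 10·log₁₀ N ≥ 13.1.
N ≥ 10^(13.1/10) = 20.417, so N = 21.

21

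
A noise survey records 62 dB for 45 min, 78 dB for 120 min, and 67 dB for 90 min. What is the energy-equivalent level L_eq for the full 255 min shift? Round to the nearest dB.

Weight each interval's intensity by its duration and average over T = 255 min:
Σ tᵢ·10^(Lᵢ/10) = 45·10^(62/10) + 120·10^(78/10) + 90·10^(67/10) = 8.094e+09.
L_eq = 10·log₁₀(8.094e+09/255) = 75.02 dB.

75 dB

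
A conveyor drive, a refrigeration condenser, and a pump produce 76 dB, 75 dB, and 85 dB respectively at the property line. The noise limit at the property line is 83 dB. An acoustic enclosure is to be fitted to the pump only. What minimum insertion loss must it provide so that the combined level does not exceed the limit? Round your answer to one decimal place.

The untreated sources together contribute 10^(76/10) + 10^(75/10) = 7.143e+07, i.e. 78.54 dB.
The limit corresponds to 10^(83/10) = 1.995e+08; subtracting the fixed part leaves 1.281e+08 for the pump, i.e. 81.08 dB.
Required insertion loss = 85 − 81.08 = 3.92 dB.

3.9 dB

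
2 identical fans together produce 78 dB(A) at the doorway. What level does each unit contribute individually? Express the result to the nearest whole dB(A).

Dividing the total intensity by 2 lowers the level by 10·log₁₀ 2 = 3.010 dB: L₁ = 78 − 3.010.

75 dB(A)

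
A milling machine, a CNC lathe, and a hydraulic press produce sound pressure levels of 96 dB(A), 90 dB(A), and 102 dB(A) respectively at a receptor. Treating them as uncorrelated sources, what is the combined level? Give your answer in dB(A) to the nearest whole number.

Incoherent sources combine by intensity addition: L_total = 10·log₁₀(Σ 10^(L_i/10)).
Σ 10^(L/10) = 10^(96/10) + 10^(90/10) + 10^(102/10) = 2.083e+10.
L_total = 10·log₁₀(2.083e+10) = 103.19 dB(A).

103 dB(A)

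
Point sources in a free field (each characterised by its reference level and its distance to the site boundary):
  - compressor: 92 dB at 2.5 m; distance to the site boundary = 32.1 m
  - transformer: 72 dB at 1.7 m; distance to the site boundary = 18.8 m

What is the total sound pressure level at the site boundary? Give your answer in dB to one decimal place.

69.9 dB

Apply inverse-square spreading to bring every level to the receiver, then sum 10^(L/10).
compressor: 92 − 20·log₁₀(32.1/2.5) = 92 − 22.17 = 69.83 dB.
transformer: 72 − 20·log₁₀(18.8/1.7) = 72 − 20.87 = 51.13 dB.
Σ 10^(L/10) = 9.743e+06 → L_total = 10·log₁₀(9.743e+06) = 69.89 dB.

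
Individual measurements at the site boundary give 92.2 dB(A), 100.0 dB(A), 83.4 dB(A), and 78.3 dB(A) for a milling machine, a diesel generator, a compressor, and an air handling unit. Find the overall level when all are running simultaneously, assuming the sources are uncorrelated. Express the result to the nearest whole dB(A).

For uncorrelated sources the intensities add, so convert each level to linear form, sum, and take 10·log₁₀ of the total.
Σ 10^(L/10) = 10^(92.2/10) + 10^(100.0/10) + 10^(83.4/10) + 10^(78.3/10) = 1.195e+10.
L_total = 10·log₁₀(1.195e+10) = 100.77 dB(A).

101 dB(A)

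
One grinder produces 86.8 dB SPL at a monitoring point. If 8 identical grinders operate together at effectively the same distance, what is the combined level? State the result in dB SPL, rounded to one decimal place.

N identical incoherent sources raise the level by 10·log₁₀ N.
L_total = 86.8 + 10·log₁₀(8) = 86.8 + 9.031 = 95.83 dB SPL.

95.8 dB SPL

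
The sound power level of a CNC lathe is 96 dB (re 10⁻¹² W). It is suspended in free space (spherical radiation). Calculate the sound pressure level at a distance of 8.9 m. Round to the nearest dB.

66 dB

Free-field spherical radiation: L_p = L_w − 10·log₁₀(4π·r²), r = 8.9 m.
4π·r² = 995.4 m², 10·log₁₀ of that is 29.980 dB.
L_p = 96 − 29.980 = 66.02 dB.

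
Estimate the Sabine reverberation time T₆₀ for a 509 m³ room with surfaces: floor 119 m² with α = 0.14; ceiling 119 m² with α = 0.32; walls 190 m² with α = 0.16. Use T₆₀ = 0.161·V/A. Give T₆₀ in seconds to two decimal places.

Summing Sᵢαᵢ: 119·0.14 + 119·0.32 + 190·0.16 = 85.14 m².
T₆₀ = 0.161·V/A = 0.161·509/85.14 = 0.963 s.

0.96 s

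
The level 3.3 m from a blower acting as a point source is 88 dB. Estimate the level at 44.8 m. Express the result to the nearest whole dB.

65 dB

For a point source, L₂ = L₁ − 20·log₁₀(r₂/r₁).
L₂ = 88 − 20·log₁₀(44.8/3.3) = 88 − 22.655 = 65.34 dB.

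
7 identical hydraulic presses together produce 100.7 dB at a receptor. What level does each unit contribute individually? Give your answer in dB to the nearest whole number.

92 dB

For N identical incoherent sources L_total = L₁ + 10·log₁₀ N, so L₁ = 100.7 − 10·log₁₀(7) = 100.7 − 8.451.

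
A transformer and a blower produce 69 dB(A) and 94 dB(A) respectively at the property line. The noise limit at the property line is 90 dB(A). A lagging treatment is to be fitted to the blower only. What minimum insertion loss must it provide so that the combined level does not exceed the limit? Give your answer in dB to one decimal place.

Fixed contribution from the other source: Σ 10^(L/10) = 10^(69/10) = 7.943e+06 (69.00 dB(A)).
To meet 90 dB(A) overall, the treated blower may contribute at most 10^(90/10) − 7.943e+06 = 9.921e+08, i.e. 89.97 dB(A).
So the blower must be reduced from 94 to 89.97 dB(A): IL = 4.03 dB.

4.0 dB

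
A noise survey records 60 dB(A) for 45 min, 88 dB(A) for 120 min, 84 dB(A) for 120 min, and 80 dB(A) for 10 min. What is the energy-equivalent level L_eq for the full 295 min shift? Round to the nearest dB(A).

86 dB(A)

L_eq = 10·log₁₀[(1/T)·Σ tᵢ·10^(Lᵢ/10)] with T = 295 min.
Σ tᵢ·10^(Lᵢ/10) = 45·10^(60/10) + 120·10^(88/10) + 120·10^(84/10) + 10·10^(80/10) = 1.069e+11.
L_eq = 10·log₁₀(1.069e+11/295) = 85.59 dB(A).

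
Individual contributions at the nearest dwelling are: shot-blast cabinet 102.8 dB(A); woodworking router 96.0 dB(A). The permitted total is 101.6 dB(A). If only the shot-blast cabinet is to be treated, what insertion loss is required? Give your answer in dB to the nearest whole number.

Fixed contribution from the other source: Σ 10^(L/10) = 10^(96.0/10) = 3.981e+09 (96.00 dB(A)).
The limit corresponds to 10^(101.6/10) = 1.445e+10; subtracting the fixed part leaves 1.047e+10 for the shot-blast cabinet, i.e. 100.20 dB(A).
So the shot-blast cabinet must be reduced from 102.8 to 100.20 dB(A): IL = 2.60 dB.

3 dB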